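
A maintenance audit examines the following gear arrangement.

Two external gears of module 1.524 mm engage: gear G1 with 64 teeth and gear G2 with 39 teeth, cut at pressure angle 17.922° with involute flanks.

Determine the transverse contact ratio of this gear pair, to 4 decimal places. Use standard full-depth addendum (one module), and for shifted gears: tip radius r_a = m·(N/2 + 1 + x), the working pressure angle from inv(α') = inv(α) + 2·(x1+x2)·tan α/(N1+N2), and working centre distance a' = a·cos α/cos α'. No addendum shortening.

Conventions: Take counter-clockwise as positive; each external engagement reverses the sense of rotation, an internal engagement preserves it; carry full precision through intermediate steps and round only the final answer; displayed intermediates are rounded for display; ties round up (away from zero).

1.8725

recognized (one external pair, fixed centres): single-mesh tooth geometry, m = 1.524, N1 = 64, N2 = 39
base radii: r_b1 = 46.401597, r_b2 = 28.275973
tip radii: r_a1 = 50.292000, r_a2 = 31.242000
no profile shift: α' = α, a' = a
action lengths: √(r_a1²−r_b1²) = 19.395284, √(r_a2²−r_b2²) = 13.286531
base pitch p_b = π·m·cos α = 4.555466
CR = (19.395284 + 13.286531 − 78.486000·sin 17.92200°)/4.555466 = 1.872464
contact ratio ≈ 1.8725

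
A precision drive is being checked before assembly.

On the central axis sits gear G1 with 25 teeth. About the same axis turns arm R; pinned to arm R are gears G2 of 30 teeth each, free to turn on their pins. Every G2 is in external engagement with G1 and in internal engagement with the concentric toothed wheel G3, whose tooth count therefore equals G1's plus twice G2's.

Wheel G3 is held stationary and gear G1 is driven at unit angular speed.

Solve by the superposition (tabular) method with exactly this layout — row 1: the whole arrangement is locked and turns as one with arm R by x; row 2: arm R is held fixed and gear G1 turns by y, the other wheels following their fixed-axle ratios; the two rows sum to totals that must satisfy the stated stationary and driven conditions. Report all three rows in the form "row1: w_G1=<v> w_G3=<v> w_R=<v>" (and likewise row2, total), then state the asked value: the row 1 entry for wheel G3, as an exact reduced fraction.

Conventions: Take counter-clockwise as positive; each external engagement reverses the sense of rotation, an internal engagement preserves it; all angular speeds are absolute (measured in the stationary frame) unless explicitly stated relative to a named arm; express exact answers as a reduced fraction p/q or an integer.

row1: w_G1=5/22 w_G3=5/22 w_R=5/22
row2: w_G1=17/22 w_G3=-5/22 w_R=0
total: w_G1=1 w_G3=0 w_R=5/22
asked value: 5/22

class = planetary set [G3 = 25+2·30 = 85; Willis about the carrier]
row 1 (train locked, turned with arm): all members turn x
row 2: sun turns y, ring = −(25/85)·y, arm 0
boundary: total ω_ring = x − (25/85)·y = 0 and total ω_sun = x + y = 1  ⇒  y = 17/22, x = 5/22
row 2 ring = −(25/85)·17/22 = -5/22
totals (row 1 + row 2): sun 5/22 + 17/22 = 1, ring 5/22 + (-5/22) = 0, arm 5/22 + 0 = 5/22
asked cell (row1, ring) = 5/22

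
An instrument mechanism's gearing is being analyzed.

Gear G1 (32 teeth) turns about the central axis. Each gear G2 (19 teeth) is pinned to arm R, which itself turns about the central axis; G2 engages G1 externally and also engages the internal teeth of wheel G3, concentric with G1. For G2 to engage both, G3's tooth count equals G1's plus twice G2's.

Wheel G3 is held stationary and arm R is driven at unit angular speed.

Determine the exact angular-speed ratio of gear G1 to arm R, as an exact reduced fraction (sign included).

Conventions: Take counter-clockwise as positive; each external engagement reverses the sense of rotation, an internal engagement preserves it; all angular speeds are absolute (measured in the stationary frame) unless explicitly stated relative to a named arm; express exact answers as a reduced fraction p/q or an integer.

51/16

planetary set (32T centre, 19T on arm, 70T internal) — Willis relation
ring teeth: 32 + 2·19 = 70
32(ω_sun−ω_arm) = −70(ω_ring−ω_arm),  ω_ring = 0, ω_arm = 1
ω_sun = 1 − (70/32)(0−1) = 51/16
ω_out/ω_in = 51/16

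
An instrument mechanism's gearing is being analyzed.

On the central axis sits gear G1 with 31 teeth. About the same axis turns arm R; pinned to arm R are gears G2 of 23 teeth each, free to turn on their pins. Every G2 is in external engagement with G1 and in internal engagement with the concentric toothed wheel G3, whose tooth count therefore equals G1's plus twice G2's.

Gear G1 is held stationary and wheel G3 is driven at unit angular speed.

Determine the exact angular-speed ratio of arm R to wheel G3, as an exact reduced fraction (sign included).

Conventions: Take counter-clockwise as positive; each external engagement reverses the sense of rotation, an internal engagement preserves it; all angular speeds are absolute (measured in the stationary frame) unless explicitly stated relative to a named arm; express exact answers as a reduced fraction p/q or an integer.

topology: planetary set — G1 31T / G2 23T / G3 77T, arm = carrier (Willis)
ring teeth: 31 + 2·23 = 77
31(ω_sun−ω_arm) = −77(ω_ring−ω_arm),  ω_sun = 0, ω_ring = 1
31(0−ω_arm) = −77(1−ω_arm)  ⇒  108·ω_arm = 77  ⇒  ω_arm = 77/108
ω_out/ω_in = 77/108

77/108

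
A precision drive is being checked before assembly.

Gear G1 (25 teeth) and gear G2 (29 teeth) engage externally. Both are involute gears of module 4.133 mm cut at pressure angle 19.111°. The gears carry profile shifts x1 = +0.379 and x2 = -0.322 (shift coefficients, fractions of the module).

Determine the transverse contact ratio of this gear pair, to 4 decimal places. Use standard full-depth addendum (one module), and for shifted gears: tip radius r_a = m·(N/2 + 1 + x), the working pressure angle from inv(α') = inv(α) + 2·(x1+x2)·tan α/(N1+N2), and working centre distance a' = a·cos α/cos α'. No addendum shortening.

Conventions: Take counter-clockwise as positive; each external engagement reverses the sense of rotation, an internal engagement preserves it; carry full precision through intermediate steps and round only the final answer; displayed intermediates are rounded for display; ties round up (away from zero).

1.6201

recognized (one external pair, fixed centres): single-mesh tooth geometry, m = 4.133, N1 = 25, N2 = 29
base radii: r_b1 = 48.815177, r_b2 = 56.625605
tip radii: r_a1 = 57.361907, r_a2 = 62.730674
inv(α') = inv(19.111°) + 2·(+0.379-0.322)·tan α/(25+29) = 0.01367769  ⇒  α' = 19.45342°
a' = a·cos α / cos α' = 111.5910·cos 19.111°/cos 19.45342° = 111.824561
action lengths: √(r_a1²−r_b1²) = 30.124191, √(r_a2²−r_b2²) = 26.994042
base pitch p_b = π·m·cos α = 12.268592
CR = (30.124191 + 26.994042 − 111.824561·sin 19.45342°)/12.268592 = 1.620083
contact ratio ≈ 1.6201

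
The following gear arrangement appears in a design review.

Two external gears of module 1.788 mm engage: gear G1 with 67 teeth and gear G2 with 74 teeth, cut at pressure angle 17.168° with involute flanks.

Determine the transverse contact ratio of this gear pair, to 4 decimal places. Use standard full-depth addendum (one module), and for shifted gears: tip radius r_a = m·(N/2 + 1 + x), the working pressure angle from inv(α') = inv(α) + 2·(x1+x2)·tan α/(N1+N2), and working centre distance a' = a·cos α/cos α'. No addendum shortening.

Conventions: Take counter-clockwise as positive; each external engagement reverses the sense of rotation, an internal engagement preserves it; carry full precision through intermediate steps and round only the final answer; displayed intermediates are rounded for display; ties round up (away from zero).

recognized (one external pair, fixed centres): single-mesh tooth geometry, m = 1.788, N1 = 67, N2 = 74
base radii: r_b1 = 57.229147, r_b2 = 63.208311
tip radii: r_a1 = 61.686000, r_a2 = 67.944000
no profile shift: α' = α, a' = a
action lengths: √(r_a1²−r_b1²) = 23.021454, √(r_a2²−r_b2²) = 24.921808
base pitch p_b = π·m·cos α = 5.366886
CR = (23.021454 + 24.921808 − 126.054000·sin 17.16800°)/5.366886 = 2.000292
contact ratio ≈ 2.0003

2.0003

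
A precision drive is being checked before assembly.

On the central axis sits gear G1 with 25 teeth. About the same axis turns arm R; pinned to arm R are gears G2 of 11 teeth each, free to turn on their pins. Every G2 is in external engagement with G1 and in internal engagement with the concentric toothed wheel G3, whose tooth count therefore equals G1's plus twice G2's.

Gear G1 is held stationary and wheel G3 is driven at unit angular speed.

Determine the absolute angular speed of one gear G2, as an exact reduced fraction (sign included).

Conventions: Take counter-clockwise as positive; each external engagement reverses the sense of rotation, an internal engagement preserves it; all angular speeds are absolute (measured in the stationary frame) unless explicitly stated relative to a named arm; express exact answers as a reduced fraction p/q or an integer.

class = planetary set [G3 = 25+2·11 = 47; Willis about the carrier]
ring teeth: 25 + 2·11 = 47
25(ω_sun−ω_arm) = −47(ω_ring−ω_arm),  ω_sun = 0, ω_ring = 1
25(0−ω_arm) = −47(1−ω_arm)  ⇒  72·ω_arm = 47  ⇒  ω_arm = 47/72
sun–planet mesh: 25·(0−47/72) = −11·(ω_p−ω_arm)  ⇒  ω_p−ω_arm = 1175/792
ω_p = 47/72 + 1175/792 = 47/22
exact speed ratio = 47/22

47/22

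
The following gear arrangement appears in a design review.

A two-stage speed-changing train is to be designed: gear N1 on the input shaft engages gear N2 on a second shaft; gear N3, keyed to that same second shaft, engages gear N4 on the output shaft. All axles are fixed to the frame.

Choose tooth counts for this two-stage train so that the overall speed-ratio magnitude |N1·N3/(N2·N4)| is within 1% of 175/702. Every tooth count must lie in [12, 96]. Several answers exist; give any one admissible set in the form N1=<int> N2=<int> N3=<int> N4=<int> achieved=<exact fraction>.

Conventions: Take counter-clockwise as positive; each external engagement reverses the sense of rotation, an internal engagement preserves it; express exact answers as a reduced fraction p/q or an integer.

class = fixed-axis compound train [2-stage, 175/702 wanted]
target = 175/702 in lowest terms: an exact hit needs N1·N3 = k·175 and N2·N4 = k·702 for one integer k, every count in [12, 96]; additionally prefer no 1:1 stage (N1 ≠ N2, N3 ≠ N4)
k = 1: no 1:1-free in-range split of k·175 and k·702 into factor pairs; take k = 2
k = 2: N1·N3 = 350 = 14·25, N2·N4 = 1404 = 18·78
achieved = 14·25/(18·78) = 175/702; |achieved − target| = 0 ≤ 7/2808 ✓

N1=14 N2=18 N3=25 N4=78 achieved=175/702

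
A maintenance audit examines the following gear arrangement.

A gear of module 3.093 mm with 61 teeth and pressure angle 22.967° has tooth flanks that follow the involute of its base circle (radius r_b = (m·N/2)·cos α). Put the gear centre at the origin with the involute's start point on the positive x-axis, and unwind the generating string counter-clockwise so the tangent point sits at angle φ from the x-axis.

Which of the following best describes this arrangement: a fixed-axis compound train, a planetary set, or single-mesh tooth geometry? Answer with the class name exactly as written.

single-mesh tooth geometry

single-mesh involute tooth geometry (61T wheel at module 3.093)
classification: single-mesh tooth geometry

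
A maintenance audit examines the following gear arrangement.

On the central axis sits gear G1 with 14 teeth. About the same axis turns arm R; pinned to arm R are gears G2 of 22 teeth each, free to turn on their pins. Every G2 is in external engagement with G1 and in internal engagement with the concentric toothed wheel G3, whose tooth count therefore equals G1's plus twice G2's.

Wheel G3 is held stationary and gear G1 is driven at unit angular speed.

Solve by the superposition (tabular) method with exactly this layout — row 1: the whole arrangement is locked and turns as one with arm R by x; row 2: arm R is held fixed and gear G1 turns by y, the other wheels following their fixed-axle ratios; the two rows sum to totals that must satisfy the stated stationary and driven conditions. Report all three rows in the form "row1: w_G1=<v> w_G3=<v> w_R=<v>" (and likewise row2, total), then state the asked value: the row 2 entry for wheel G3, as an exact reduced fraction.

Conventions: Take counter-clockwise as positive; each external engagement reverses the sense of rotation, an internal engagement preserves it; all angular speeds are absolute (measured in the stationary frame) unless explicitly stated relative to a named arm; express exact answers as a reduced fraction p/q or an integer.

row1: w_G1=7/36 w_G3=7/36 w_R=7/36
row2: w_G1=29/36 w_G3=-7/36 w_R=0
total: w_G1=1 w_G3=0 w_R=7/36
asked value: -7/36

topology: planetary set — G1 14T / G2 22T / G3 58T, arm = carrier (Willis)
row 1 — lock + rotate with arm: ω_sun = ω_ring = ω_arm = x
row 2 — arm fixed, fixed-axis ratios: sun y, ring −(14/58)·y, arm 0
boundary: total ω_ring = x − (14/58)·y = 0 and total ω_sun = x + y = 1  ⇒  y = 29/36, x = 7/36
row 2 ring = −(14/58)·29/36 = -7/36
totals (row 1 + row 2): sun 7/36 + 29/36 = 1, ring 7/36 + (-7/36) = 0, arm 7/36 + 0 = 7/36
asked cell (row2, ring) = -7/36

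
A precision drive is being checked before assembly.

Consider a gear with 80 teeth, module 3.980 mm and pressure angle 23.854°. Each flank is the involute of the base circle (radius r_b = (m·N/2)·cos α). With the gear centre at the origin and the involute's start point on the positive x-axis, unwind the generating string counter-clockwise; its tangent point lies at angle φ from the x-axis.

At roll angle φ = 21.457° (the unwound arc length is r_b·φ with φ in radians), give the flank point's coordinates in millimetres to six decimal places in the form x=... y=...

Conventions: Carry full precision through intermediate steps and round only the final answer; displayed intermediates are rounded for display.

class = single-mesh tooth geometry [base-circle involute, m = 3.980, 80T]
pitch radius r_p = m·N/2 = 3.980·80/2 = 159.200000
base radius r_b = r_p·cos α = 159.200000·cos 23.854° = 145.600966
roll angle φ = 21.457° = 0.37449530 rad
x = r_b·(cos φ + φ·sin φ) = 155.455794
y = r_b·(sin φ − φ·cos φ) = 2.513501

x=155.455794 y=2.513501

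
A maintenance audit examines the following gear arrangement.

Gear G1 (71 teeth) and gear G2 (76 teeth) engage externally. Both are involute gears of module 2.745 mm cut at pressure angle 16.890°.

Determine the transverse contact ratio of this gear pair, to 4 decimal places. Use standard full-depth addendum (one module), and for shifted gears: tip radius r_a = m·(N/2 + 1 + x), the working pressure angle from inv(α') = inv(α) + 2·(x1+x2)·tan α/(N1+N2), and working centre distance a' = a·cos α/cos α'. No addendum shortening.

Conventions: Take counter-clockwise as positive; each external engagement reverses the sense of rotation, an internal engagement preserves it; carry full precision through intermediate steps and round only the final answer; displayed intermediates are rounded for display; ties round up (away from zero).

class = single-mesh tooth geometry [involute pair 71T × 76T, m = 2.745]
base radii: r_b1 = 93.244035, r_b2 = 99.810516
tip radii: r_a1 = 100.192500, r_a2 = 107.055000
no profile shift: α' = α, a' = a
action lengths: √(r_a1²−r_b1²) = 36.661793, √(r_a2²−r_b2²) = 38.712194
base pitch p_b = π·m·cos α = 8.251684
CR = (36.661793 + 38.712194 − 201.757500·sin 16.89000°)/8.251684 = 2.030656
contact ratio ≈ 2.0307

2.0307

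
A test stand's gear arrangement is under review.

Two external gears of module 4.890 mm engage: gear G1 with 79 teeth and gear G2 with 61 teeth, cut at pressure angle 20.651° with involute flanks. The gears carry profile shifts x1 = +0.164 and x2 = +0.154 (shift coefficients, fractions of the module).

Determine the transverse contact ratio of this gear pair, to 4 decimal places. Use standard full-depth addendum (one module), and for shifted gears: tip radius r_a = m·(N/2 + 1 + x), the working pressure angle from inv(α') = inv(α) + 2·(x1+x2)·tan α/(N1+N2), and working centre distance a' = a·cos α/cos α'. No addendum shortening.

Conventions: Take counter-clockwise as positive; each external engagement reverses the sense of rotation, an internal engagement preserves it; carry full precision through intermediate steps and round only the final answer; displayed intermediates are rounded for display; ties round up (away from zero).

1.7284

single-mesh involute tooth geometry (79T engaging 61T at module 4.890)
base radii: r_b1 = 180.744016, r_b2 = 139.561835
tip radii: r_a1 = 198.846960, r_a2 = 154.788060
inv(α') = inv(20.651°) + 2·(+0.164+0.154)·tan α/(79+61) = 0.01817573  ⇒  α' = 21.31775°
a' = a·cos α / cos α' = 342.3000·cos 20.651°/cos 21.31775° = 343.831261
action lengths: √(r_a1²−r_b1²) = 82.895804, √(r_a2²−r_b2²) = 66.946529
base pitch p_b = π·m·cos α = 14.375293
CR = (82.895804 + 66.946529 − 343.831261·sin 21.31775°)/14.375293 = 1.728378
contact ratio ≈ 1.7284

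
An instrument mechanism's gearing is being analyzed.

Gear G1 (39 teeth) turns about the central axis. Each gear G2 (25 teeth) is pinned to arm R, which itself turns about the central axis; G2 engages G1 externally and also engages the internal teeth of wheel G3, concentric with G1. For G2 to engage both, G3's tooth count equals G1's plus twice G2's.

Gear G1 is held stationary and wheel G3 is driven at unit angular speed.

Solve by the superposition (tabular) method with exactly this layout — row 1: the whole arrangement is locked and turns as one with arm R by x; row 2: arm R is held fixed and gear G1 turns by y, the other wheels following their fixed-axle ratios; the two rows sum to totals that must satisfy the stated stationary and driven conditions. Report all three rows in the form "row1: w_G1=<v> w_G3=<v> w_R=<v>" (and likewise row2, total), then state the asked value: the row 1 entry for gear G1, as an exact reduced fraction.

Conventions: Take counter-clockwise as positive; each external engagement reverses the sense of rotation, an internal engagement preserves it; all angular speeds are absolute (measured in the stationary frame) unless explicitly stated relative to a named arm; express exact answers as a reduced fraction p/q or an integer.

class = planetary set [G3 = 39+2·25 = 89; Willis about the carrier]
superposition row 1 [locked train]: every member turns x
row 2 — arm fixed, fixed-axis ratios: sun y, ring −(39/89)·y, arm 0
boundary: total ω_sun = x + y = 0 and total ω_ring = x − (39/89)·y = 1  ⇒  y = -89/128, x = 89/128
row 2 ring = −(39/89)·(-89/128) = 39/128
totals (row 1 + row 2): sun 89/128 + (-89/128) = 0, ring 89/128 + 39/128 = 1, arm 89/128 + 0 = 89/128
asked cell (row1, sun) = 89/128

row1: w_G1=89/128 w_G3=89/128 w_R=89/128
row2: w_G1=-89/128 w_G3=39/128 w_R=0
total: w_G1=0 w_G3=1 w_R=89/128
asked value: 89/128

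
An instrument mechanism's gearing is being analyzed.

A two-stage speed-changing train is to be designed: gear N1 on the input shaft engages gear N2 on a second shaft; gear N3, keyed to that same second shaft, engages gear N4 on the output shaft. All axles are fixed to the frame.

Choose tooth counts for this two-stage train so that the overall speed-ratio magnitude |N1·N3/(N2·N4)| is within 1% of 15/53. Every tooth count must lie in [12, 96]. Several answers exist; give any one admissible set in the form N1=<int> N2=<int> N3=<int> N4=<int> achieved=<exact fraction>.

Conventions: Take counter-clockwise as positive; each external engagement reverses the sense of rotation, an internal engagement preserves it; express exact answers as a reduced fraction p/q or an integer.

topology: fixed-axis compound train — 2 stages, target 15/53
target = 15/53 in lowest terms: an exact hit needs N1·N3 = k·15 and N2·N4 = k·53 for one integer k, every count in [12, 96]; additionally prefer no 1:1 stage (N1 ≠ N2, N3 ≠ N4)
k = 1…11: no 1:1-free in-range split of k·15 and k·53 into factor pairs; take k = 12
k = 12: N1·N3 = 180 = 12·15, N2·N4 = 636 = 53·12
achieved = 12·15/(53·12) = 15/53; |achieved − target| = 0 ≤ 3/1060 ✓

N1=12 N2=53 N3=15 N4=12 achieved=15/53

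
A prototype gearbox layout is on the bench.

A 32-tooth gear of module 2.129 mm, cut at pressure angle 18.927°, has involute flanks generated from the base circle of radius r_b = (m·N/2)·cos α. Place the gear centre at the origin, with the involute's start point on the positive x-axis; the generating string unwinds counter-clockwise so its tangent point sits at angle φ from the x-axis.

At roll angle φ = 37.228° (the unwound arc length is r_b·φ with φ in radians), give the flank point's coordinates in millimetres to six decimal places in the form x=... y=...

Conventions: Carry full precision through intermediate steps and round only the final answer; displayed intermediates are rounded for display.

single-mesh involute tooth geometry (32T wheel at module 2.129)
pitch radius r_p = m·N/2 = 2.129·32/2 = 34.064000
base radius r_b = r_p·cos α = 34.064000·cos 18.927° = 32.222248
roll angle φ = 37.228° = 0.64975117 rad
x = r_b·(cos φ + φ·sin φ) = 38.322765
y = r_b·(sin φ − φ·cos φ) = 2.823767

x=38.322765 y=2.823767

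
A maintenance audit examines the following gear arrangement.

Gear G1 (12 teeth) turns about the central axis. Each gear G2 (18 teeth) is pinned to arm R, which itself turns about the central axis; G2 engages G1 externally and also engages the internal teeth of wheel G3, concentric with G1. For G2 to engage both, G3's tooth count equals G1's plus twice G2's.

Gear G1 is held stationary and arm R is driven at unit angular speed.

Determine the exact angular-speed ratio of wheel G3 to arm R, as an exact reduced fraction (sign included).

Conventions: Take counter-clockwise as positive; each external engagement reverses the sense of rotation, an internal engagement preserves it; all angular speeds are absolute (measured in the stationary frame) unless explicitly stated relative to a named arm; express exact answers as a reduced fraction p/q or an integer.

5/4

planetary set (12T centre, 18T on arm, 48T internal) — Willis relation
ring teeth: 12 + 2·18 = 48
12(ω_sun−ω_arm) = −48(ω_ring−ω_arm),  ω_sun = 0, ω_arm = 1
ω_ring = 1 − (12/48)(0−1) = 5/4
ω_out/ω_in = 5/4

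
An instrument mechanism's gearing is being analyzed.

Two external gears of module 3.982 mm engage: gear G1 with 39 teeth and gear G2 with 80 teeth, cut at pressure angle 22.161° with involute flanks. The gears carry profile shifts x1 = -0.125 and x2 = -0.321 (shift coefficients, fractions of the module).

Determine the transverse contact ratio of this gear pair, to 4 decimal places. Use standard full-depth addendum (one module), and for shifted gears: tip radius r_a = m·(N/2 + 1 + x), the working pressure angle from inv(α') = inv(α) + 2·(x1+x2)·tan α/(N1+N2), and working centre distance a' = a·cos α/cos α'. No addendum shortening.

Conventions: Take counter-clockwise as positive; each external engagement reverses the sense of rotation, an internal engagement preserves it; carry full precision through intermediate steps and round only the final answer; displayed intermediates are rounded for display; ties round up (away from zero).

class = single-mesh tooth geometry [involute pair 39T × 80T, m = 3.982]
base radii: r_b1 = 71.912879, r_b2 = 147.513597
tip radii: r_a1 = 81.133250, r_a2 = 161.983778
inv(α') = inv(22.161°) + 2·(-0.125-0.321)·tan α/(39+80) = 0.01746318  ⇒  α' = 21.04588°
a' = a·cos α / cos α' = 236.9290·cos 22.161°/cos 21.04588° = 235.109922
action lengths: √(r_a1²−r_b1²) = 37.565172, √(r_a2²−r_b2²) = 66.921468
base pitch p_b = π·m·cos α = 11.585691
CR = (37.565172 + 66.921468 − 235.109922·sin 21.04588°)/11.585691 = 1.731017
contact ratio ≈ 1.7310

1.7310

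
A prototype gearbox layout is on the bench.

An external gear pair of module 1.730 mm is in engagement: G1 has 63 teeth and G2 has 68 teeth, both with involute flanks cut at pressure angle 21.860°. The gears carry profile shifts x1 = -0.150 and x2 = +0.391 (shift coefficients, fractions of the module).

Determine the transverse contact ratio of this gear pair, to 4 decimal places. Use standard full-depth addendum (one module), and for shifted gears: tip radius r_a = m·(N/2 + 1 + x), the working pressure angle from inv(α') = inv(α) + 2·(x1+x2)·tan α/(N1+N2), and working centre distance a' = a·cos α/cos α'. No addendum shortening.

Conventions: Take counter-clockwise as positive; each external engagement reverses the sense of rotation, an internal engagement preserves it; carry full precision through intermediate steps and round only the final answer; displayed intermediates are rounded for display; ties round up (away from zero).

single-mesh involute tooth geometry (63T engaging 68T at module 1.730)
base radii: r_b1 = 50.576615, r_b2 = 54.590632
tip radii: r_a1 = 55.965500, r_a2 = 61.226430
inv(α') = inv(21.860°) + 2·(-0.150+0.391)·tan α/(63+68) = 0.02113385  ⇒  α' = 22.37208°
a' = a·cos α / cos α' = 113.3150·cos 21.860°/cos 22.37208° = 113.727320
action lengths: √(r_a1²−r_b1²) = 23.961287, √(r_a2²−r_b2²) = 27.722530
base pitch p_b = π·m·cos α = 5.044163
CR = (23.961287 + 27.722530 − 113.727320·sin 22.37208°)/5.044163 = 1.664685
contact ratio ≈ 1.6647

1.6647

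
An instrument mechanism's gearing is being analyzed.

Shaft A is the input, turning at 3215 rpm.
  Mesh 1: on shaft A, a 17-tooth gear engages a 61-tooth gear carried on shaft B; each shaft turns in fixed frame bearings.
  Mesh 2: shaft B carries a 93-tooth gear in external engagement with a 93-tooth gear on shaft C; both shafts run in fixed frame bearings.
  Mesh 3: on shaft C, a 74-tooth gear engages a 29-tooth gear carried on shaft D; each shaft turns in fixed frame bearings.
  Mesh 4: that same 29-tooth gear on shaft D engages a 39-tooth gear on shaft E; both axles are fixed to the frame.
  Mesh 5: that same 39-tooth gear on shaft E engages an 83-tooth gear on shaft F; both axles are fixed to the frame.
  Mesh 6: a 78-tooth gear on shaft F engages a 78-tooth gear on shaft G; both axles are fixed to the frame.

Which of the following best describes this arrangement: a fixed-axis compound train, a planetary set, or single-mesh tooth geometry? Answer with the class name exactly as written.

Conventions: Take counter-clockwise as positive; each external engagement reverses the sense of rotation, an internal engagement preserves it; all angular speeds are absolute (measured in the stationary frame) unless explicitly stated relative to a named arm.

fixed-axis compound train

6-mesh fixed-axis compound train (all bearings frame-fixed)
classification: fixed-axis compound train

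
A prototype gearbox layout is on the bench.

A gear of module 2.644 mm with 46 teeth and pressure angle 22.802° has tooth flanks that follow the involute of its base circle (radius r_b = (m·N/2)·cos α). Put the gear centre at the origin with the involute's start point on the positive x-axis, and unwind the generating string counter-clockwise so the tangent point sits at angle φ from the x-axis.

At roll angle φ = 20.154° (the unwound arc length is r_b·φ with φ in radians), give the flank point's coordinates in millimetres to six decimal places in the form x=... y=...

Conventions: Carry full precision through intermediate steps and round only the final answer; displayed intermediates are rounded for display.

single-mesh involute tooth geometry (46T wheel at module 2.644)
pitch radius r_p = m·N/2 = 2.644·46/2 = 60.812000
base radius r_b = r_p·cos α = 60.812000·cos 22.802° = 56.059519
roll angle φ = 20.154° = 0.35175366 rad
x = r_b·(cos φ + φ·sin φ) = 59.421116
y = r_b·(sin φ − φ·cos φ) = 0.803269

x=59.421116 y=0.803269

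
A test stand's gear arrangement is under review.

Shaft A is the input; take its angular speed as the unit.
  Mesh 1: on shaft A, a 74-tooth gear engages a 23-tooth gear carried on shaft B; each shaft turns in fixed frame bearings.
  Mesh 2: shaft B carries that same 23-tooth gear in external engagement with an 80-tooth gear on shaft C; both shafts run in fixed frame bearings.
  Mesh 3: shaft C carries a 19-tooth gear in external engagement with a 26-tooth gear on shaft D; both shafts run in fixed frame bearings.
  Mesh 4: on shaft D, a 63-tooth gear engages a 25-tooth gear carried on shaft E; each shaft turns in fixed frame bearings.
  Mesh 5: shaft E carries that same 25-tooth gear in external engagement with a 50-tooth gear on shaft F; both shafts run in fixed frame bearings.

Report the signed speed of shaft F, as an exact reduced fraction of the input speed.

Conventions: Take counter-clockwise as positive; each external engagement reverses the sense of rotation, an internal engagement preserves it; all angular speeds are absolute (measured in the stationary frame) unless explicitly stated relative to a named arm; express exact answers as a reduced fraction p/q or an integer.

5-mesh fixed-axis compound train (all bearings frame-fixed)
mesh 1 [74T→23T]: |ω|/ω_in = 1×74/23 = 74/23, sense flips to −
mesh 2 [23T→80T]: |ω|/ω_in = (74/23)×23/80 = 37/40, sense flips to +
mesh 3 [19T→26T]: |ω|/ω_in = (37/40)×19/26 = 703/1040, sense flips to −
mesh 4 [63T→25T]: |ω|/ω_in = (703/1040)×63/25 = 44289/26000, sense flips to +
mesh 5 [25T→50T]: |ω|/ω_in = (44289/26000)×25/50 = 44289/52000, sense flips to −
signed output speed (× input speed) = -44289/52000

-44289/52000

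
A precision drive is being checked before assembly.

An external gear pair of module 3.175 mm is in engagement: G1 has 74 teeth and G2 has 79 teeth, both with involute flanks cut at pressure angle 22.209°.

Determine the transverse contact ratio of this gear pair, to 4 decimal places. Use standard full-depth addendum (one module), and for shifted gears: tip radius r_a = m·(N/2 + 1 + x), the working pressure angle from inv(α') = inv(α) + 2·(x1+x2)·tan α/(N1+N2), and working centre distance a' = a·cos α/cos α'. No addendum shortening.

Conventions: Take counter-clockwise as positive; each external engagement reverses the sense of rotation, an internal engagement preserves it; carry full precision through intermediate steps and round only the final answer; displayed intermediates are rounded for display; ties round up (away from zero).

class = single-mesh tooth geometry [involute pair 74T × 79T, m = 3.175]
base radii: r_b1 = 108.759673, r_b2 = 116.108300
tip radii: r_a1 = 120.650000, r_a2 = 128.587500
no profile shift: α' = α, a' = a
action lengths: √(r_a1²−r_b1²) = 52.227923, √(r_a2²−r_b2²) = 55.259459
base pitch p_b = π·m·cos α = 9.234557
CR = (52.227923 + 55.259459 − 242.887500·sin 22.20900°)/9.234557 = 1.697889
contact ratio ≈ 1.6979

1.6979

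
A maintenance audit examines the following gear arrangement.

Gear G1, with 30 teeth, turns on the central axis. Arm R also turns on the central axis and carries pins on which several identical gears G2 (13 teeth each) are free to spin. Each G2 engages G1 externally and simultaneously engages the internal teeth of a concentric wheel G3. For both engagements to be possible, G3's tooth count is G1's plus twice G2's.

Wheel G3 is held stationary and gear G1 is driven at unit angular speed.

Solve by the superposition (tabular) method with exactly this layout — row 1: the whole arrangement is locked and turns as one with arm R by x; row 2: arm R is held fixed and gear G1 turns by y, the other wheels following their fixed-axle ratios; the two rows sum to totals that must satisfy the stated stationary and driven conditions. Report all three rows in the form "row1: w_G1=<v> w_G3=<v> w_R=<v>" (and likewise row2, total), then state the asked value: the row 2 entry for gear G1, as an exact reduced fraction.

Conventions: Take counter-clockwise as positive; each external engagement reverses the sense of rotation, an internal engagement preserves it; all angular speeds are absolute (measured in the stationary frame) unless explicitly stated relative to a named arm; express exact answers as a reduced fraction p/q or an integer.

planetary set (30T centre, 13T on arm, 56T internal) — Willis relation
row 1 — lock + rotate with arm: ω_sun = ω_ring = ω_arm = x
row 2: sun turns y, ring = −(30/56)·y, arm 0
boundary: total ω_ring = x − (30/56)·y = 0 and total ω_sun = x + y = 1  ⇒  y = 28/43, x = 15/43
row 2 ring = −(30/56)·28/43 = -15/43
totals (row 1 + row 2): sun 15/43 + 28/43 = 1, ring 15/43 + (-15/43) = 0, arm 15/43 + 0 = 15/43
asked cell (row2, sun) = 28/43

row1: w_G1=15/43 w_G3=15/43 w_R=15/43
row2: w_G1=28/43 w_G3=-15/43 w_R=0
total: w_G1=1 w_G3=0 w_R=15/43
asked value: 28/43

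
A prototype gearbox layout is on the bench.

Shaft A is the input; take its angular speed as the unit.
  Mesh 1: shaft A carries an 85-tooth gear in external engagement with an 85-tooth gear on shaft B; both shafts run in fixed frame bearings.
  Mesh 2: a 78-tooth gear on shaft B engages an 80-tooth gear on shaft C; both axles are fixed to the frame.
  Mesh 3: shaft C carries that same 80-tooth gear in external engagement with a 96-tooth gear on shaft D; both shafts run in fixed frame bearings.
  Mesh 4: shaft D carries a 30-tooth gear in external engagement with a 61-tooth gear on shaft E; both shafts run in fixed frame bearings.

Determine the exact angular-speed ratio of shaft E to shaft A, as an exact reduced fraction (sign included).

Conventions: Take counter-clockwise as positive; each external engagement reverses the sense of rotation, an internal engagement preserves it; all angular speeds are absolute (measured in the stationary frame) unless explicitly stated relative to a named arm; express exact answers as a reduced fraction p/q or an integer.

class = fixed-axis compound train [4 meshes; 4 ratios multiply, 4 sense flips]
mesh 1 [85T→85T]: running ratio 1, sense −
mesh 2 [78T→80T]: running ratio 39/40, sense +
mesh 3 [80T→96T]: running ratio 13/16, sense −
mesh 4 [30T→61T]: running ratio 195/488, sense +
ω_out/ω_in = 195/488

195/488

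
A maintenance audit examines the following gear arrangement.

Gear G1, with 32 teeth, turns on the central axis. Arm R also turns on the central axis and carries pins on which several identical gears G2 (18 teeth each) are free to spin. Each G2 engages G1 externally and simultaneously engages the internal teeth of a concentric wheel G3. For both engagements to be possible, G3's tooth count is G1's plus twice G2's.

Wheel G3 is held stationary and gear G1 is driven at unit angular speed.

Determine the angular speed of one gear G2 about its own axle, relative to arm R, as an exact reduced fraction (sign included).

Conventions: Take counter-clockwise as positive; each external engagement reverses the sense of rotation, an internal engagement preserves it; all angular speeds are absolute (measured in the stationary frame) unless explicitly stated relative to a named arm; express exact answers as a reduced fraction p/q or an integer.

class = planetary set [G3 = 32+2·18 = 68; Willis about the carrier]
ring teeth: 32 + 2·18 = 68
32(ω_sun−ω_arm) = −68(ω_ring−ω_arm),  ω_ring = 0, ω_sun = 1
32(1−ω_arm) = −68(0−ω_arm)  ⇒  100·ω_arm = 32  ⇒  ω_arm = 8/25
sun–planet mesh: 32·(1−8/25) = −18·(ω_p−ω_arm)  ⇒  ω_p−ω_arm = -272/225
exact speed ratio = -272/225

-272/225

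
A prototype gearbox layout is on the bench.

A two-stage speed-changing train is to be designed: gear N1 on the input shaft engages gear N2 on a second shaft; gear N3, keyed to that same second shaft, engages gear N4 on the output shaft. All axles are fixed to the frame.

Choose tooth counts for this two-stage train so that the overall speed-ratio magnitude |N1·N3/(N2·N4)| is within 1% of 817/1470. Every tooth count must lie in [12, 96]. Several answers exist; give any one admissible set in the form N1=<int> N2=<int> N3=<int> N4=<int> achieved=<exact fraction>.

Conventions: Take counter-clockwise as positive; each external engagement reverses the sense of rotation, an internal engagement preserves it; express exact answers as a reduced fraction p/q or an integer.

N1=19 N2=21 N3=43 N4=70 achieved=817/1470

topology: fixed-axis compound train — 2 stages, target 817/1470
target = 817/1470 in lowest terms: an exact hit needs N1·N3 = k·817 and N2·N4 = k·1470 for one integer k, every count in [12, 96]; additionally prefer no 1:1 stage (N1 ≠ N2, N3 ≠ N4)
k = 1: N1·N3 = 817 = 19·43, N2·N4 = 1470 = 21·70
achieved = 19·43/(21·70) = 817/1470; |achieved − target| = 0 ≤ 817/147000 ✓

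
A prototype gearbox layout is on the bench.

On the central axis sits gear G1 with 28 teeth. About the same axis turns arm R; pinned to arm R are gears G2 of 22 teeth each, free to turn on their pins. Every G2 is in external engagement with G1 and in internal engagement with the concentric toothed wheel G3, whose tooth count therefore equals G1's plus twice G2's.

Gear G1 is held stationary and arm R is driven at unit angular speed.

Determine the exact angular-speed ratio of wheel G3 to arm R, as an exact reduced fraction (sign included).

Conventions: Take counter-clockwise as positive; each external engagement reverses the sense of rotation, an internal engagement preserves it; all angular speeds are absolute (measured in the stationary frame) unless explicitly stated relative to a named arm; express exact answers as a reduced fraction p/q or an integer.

25/18

class = planetary set [G3 = 28+2·22 = 72; Willis about the carrier]
ring teeth: 28 + 2·22 = 72
28(ω_sun−ω_arm) = −72(ω_ring−ω_arm),  ω_sun = 0, ω_arm = 1
ω_ring = 1 − (28/72)(0−1) = 25/18
ω_out/ω_in = 25/18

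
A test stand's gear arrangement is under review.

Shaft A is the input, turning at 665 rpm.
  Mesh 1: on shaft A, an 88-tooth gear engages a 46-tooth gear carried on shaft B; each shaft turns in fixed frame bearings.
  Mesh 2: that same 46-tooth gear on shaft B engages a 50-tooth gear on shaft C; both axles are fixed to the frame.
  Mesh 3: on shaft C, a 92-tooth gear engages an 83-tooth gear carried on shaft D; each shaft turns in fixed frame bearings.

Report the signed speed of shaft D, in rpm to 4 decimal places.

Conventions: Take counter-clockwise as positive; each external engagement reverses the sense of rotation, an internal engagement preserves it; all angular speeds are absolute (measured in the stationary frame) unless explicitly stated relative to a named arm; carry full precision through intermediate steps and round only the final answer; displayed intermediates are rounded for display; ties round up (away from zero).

class = fixed-axis compound train [3 meshes; 3 ratios multiply, 3 sense flips]
mesh 1 [88T→46T]: ω = 665.0000×88/46 = 1272.1739 rpm, sense flips to −
mesh 2 [46T→50T]: ω = 1272.1739×46/50 = 1170.4000 rpm, sense flips to +
mesh 3 [92T→83T]: ω = 1170.4000×92/83 = 1297.3108 rpm, sense flips to −
signed output speed = -1297.3108 rpm

-1297.3108 rpm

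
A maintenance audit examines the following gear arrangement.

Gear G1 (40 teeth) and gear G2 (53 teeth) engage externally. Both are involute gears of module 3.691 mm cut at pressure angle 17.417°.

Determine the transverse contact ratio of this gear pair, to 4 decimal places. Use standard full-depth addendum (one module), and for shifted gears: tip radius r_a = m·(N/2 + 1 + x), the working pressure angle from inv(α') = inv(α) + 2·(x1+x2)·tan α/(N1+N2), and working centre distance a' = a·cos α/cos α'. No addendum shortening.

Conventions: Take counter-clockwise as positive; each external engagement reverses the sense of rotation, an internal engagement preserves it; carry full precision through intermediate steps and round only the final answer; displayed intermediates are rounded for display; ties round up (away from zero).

class = single-mesh tooth geometry [involute pair 40T × 53T, m = 3.691]
base radii: r_b1 = 70.435468, r_b2 = 93.326995
tip radii: r_a1 = 77.511000, r_a2 = 101.502500
no profile shift: α' = α, a' = a
action lengths: √(r_a1²−r_b1²) = 32.354288, √(r_a2²−r_b2²) = 39.910268
base pitch p_b = π·m·cos α = 11.063977
CR = (32.354288 + 39.910268 − 171.631500·sin 17.41700°)/11.063977 = 1.888213
contact ratio ≈ 1.8882

1.8882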